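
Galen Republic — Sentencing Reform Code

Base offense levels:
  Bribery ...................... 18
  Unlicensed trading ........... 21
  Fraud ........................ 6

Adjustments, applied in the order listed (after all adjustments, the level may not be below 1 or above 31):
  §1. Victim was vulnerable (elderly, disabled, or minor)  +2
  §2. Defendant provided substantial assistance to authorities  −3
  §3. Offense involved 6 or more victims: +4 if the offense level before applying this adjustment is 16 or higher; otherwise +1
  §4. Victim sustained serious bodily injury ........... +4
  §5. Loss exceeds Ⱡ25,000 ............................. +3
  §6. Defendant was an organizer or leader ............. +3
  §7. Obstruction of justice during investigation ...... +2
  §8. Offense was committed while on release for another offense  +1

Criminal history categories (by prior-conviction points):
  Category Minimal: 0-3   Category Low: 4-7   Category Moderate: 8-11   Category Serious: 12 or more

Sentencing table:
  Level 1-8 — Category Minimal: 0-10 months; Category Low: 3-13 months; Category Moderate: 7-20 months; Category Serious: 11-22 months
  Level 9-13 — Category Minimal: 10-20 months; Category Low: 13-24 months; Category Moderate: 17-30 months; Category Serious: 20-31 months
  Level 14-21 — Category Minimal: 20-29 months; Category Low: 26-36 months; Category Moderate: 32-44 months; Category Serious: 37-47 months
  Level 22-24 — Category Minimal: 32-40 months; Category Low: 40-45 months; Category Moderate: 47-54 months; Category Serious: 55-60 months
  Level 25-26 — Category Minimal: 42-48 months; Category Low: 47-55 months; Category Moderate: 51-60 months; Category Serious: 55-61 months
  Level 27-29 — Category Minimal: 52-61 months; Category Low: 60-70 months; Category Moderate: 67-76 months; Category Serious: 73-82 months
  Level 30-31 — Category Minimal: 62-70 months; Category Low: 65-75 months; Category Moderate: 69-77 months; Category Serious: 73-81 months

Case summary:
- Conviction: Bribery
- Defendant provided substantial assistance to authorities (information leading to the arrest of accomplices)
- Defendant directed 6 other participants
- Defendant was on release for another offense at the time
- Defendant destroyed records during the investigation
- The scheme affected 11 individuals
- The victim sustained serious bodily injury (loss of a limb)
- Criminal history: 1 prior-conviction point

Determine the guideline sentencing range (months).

Base offense level for bribery: 18.
§1 does not apply.
§2 applies: 18 − 3 = 15.
§3 applies (level before this adjustment is 15 < 16, so +1): 15 + 1 = 16.
§4 applies: 16 + 4 = 20.
§5 does not apply.
§6 applies: 20 + 3 = 23.
§7 applies: 23 + 2 = 25.
§8 applies: 25 + 1 = 26.
Final offense level: 26.
Criminal history: 1 prior point → Category Minimal (0-3).
Level 26 falls in the 25-26 band.
Grid: Level 25-26 × Category Minimal = 42-48 months.

42-48 months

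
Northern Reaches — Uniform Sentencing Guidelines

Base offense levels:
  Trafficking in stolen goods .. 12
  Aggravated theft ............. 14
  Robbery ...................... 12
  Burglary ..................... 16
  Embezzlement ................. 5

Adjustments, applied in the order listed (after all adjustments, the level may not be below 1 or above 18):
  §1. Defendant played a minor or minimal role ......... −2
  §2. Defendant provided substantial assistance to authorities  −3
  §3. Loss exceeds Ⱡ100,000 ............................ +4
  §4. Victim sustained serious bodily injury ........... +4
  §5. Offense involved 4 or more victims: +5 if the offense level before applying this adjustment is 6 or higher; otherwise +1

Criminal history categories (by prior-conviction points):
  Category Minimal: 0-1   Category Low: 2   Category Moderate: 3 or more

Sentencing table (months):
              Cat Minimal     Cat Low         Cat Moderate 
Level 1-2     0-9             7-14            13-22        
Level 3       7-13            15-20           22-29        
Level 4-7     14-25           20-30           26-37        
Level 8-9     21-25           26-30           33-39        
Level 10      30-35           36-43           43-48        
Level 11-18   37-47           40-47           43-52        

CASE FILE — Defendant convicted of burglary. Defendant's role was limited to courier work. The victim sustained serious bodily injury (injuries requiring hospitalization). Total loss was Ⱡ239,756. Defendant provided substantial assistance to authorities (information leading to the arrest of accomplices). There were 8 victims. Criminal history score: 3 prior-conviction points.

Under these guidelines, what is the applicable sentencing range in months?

Base offense level for burglary: 16.
§1 applies: 16 − 2 = 14.
§2 applies: 14 − 3 = 11.
§3 applies: 11 + 4 = 15.
§4 applies: 15 + 4 = 19.
§5 applies (level before this adjustment is 19 ≥ 6, so +5): 19 + 5 = 24.
Level 24 exceeds the maximum of 18; capped at 18.
Final offense level: 18.
Criminal history: 3 prior points → Category Moderate (3+).
Level 18 falls in the 11-18 band.
Grid: Level 11-18 × Category Moderate = 43-52 months.

43-52 months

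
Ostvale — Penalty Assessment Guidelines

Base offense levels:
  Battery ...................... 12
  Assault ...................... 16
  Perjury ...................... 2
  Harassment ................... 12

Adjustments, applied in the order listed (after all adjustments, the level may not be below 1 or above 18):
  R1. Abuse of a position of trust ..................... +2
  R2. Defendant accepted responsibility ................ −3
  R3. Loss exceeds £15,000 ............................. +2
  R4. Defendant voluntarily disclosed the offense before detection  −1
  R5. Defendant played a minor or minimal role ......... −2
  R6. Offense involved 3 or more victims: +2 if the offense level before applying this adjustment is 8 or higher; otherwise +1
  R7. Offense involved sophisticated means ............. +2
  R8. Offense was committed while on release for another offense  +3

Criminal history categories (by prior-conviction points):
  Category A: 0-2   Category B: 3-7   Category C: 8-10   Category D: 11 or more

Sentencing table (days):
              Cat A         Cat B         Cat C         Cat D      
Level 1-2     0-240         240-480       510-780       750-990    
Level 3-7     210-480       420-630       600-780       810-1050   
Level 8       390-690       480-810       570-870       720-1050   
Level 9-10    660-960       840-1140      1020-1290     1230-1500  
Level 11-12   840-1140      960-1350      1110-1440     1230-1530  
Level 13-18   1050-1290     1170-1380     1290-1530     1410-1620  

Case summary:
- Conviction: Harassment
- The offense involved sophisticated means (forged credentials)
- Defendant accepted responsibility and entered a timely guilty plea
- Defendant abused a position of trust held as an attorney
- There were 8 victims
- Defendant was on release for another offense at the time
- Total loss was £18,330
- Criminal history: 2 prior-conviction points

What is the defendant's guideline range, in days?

1050-1290 days

Base offense level for harassment: 12.
R1 applies: 12 + 2 = 14.
R2 applies: 14 − 3 = 11.
R3 applies: 11 + 2 = 13.
R6 applies (level before this adjustment is 13 ≥ 8, so +2): 13 + 2 = 15.
R7 applies: 15 + 2 = 17.
R8 applies: 17 + 3 = 20.
Level 20 exceeds the maximum of 18; capped at 18.
Final offense level: 18.
Criminal history: 2 prior points → Category A (0-2).
Level 18 falls in the 13-18 band.
Grid: Level 13-18 × Category A = 1050-1290 days.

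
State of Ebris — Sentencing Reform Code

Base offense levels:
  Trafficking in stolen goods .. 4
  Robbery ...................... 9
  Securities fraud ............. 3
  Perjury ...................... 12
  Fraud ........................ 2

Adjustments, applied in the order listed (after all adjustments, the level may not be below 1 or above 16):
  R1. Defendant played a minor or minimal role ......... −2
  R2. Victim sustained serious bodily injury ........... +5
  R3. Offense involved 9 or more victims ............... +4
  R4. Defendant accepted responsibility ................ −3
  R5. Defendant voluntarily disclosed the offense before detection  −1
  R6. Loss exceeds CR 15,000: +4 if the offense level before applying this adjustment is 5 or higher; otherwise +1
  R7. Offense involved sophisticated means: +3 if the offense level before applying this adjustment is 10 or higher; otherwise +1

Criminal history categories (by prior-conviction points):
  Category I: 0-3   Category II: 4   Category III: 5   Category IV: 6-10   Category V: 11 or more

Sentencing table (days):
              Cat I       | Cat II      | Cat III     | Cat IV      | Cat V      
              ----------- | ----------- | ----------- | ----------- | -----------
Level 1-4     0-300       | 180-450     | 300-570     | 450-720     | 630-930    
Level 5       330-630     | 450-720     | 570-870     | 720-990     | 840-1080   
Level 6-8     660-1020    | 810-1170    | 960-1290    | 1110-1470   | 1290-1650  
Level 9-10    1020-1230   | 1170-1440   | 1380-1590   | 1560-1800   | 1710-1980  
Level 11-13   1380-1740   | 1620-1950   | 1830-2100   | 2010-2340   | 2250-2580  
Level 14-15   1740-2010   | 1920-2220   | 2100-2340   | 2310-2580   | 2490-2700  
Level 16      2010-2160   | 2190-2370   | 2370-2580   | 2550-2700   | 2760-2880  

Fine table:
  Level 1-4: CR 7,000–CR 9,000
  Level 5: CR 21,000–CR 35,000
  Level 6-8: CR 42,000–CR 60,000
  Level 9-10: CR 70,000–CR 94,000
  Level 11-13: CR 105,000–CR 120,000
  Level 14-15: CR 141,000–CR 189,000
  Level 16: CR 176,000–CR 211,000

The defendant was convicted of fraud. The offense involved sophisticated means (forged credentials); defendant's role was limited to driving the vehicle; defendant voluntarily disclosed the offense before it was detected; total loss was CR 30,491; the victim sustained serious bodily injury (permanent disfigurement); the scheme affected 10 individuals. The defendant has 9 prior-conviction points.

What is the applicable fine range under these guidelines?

Base offense level for fraud: 2.
R1 applies: 2 − 2 = 0.
R2 applies: 0 + 5 = 5.
R3 applies: 5 + 4 = 9.
R5 applies: 9 − 1 = 8.
R6 applies (level before this adjustment is 8 ≥ 5, so +4): 8 + 4 = 12.
R7 applies (level before this adjustment is 12 ≥ 10, so +3): 12 + 3 = 15.
Final offense level: 15.
Level 15 falls in the 14-15 band.
Fine table: Level 14-15 → CR 141,000–CR 189,000.

CR 141,000–CR 189,000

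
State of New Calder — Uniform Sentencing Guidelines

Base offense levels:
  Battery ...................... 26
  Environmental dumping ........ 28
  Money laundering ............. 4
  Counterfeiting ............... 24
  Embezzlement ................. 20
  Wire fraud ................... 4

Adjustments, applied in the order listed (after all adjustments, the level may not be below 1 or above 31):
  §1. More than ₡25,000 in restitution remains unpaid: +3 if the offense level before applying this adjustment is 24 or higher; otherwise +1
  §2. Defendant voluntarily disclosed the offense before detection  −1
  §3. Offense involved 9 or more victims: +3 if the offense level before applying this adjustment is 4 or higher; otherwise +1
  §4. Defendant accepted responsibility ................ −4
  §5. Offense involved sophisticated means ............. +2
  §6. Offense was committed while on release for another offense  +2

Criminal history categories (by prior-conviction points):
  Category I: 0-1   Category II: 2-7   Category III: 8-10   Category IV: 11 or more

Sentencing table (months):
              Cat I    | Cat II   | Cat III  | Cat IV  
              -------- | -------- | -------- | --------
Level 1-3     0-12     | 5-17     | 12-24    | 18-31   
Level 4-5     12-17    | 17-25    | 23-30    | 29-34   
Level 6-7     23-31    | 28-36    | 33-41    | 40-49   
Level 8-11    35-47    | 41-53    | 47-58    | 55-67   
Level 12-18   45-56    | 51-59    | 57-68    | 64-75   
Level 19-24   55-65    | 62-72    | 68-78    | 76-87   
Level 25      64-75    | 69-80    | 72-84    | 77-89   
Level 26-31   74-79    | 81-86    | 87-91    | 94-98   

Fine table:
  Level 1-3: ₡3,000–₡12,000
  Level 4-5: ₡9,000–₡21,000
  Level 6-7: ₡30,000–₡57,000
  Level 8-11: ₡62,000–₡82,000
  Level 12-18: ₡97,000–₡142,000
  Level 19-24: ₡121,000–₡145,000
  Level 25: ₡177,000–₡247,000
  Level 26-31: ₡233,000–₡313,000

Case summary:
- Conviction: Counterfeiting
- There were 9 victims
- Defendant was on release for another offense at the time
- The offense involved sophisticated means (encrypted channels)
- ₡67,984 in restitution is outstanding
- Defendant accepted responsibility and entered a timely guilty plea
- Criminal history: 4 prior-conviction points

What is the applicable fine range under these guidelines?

₡233,000–₡313,000

Base offense level for counterfeiting: 24.
§1 applies (level before this adjustment is 24 ≥ 24, so +3): 24 + 3 = 27.
§2 does not apply.
§3 applies (level before this adjustment is 27 ≥ 4, so +3): 27 + 3 = 30.
§4 applies: 30 − 4 = 26.
§5 applies: 26 + 2 = 28.
§6 applies: 28 + 2 = 30.
Final offense level: 30.
Level 30 falls in the 26-31 band.
Fine table: Level 26-31 → ₡233,000–₡313,000.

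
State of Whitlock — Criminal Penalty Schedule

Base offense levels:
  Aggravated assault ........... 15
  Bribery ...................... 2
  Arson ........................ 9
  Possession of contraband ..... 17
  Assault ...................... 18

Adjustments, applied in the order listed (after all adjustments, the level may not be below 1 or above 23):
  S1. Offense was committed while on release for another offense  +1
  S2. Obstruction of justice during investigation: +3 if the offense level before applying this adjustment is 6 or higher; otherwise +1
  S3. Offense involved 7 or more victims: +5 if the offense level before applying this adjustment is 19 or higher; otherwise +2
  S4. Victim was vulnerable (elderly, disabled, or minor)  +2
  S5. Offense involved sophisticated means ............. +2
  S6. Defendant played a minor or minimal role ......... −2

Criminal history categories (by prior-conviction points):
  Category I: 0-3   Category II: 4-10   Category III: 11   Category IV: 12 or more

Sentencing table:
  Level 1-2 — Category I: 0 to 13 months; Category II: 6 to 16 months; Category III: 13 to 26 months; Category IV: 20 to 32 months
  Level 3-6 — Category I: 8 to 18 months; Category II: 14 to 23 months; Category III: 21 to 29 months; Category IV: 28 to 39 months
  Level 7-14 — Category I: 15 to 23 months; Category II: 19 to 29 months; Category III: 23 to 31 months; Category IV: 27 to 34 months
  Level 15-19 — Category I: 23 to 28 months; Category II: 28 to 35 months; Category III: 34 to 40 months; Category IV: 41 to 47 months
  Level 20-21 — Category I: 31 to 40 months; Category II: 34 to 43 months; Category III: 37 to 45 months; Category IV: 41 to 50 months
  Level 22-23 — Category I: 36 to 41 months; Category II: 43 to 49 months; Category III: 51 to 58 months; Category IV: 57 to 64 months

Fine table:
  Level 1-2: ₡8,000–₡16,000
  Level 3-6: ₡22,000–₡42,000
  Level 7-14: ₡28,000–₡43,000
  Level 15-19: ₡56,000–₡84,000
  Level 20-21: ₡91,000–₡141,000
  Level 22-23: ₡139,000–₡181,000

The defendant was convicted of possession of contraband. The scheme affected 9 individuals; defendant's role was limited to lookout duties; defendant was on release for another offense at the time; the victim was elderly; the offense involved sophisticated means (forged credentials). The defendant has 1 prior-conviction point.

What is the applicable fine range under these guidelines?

Base offense level for possession of contraband: 17.
S1 applies: 17 + 1 = 18.
S3 applies (level before this adjustment is 18 < 19, so +2): 18 + 2 = 20.
S4 applies: 20 + 2 = 22.
S5 applies: 22 + 2 = 24.
S6 applies: 24 − 2 = 22.
Final offense level: 22.
Level 22 falls in the 22-23 band.
Fine table: Level 22-23 → ₡139,000–₡181,000.

₡139,000–₡181,000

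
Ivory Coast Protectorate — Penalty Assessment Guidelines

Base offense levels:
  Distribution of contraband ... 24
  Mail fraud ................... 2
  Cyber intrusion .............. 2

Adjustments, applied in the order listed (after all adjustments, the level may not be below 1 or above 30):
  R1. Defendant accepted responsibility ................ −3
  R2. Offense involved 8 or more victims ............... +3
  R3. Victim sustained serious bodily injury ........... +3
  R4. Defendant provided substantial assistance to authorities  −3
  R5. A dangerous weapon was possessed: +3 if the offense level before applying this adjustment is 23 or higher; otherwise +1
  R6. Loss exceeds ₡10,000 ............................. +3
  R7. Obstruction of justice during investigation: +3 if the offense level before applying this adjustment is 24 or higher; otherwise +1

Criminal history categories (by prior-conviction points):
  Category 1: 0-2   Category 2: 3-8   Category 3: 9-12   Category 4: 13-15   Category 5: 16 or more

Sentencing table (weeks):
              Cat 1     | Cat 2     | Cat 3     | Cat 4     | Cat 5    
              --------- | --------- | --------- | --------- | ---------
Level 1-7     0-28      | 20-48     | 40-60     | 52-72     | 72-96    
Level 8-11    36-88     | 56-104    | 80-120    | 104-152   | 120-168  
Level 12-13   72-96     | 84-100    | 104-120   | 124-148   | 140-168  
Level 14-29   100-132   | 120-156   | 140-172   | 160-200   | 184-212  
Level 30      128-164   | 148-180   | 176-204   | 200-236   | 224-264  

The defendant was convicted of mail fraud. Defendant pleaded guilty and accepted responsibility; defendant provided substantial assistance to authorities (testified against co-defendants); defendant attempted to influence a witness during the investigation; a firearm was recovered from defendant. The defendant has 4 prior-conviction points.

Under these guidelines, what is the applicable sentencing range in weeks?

Base offense level for mail fraud: 2.
R1 applies: 2 − 3 = -1.
R2 does not apply.
R3 does not apply.
R4 applies: -1 − 3 = -4.
R5 applies (level before this adjustment is -4 < 23, so +1): -4 + 1 = -3.
R6 does not apply.
R7 applies (level before this adjustment is -3 < 24, so +1): -3 + 1 = -2.
Level -2 is below the minimum of 1; floored at 1.
Final offense level: 1.
Criminal history: 4 prior points → Category 2 (3-8).
Level 1 falls in the 1-7 band.
Grid: Level 1-7 × Category 2 = 20-48 weeks.

20-48 weeks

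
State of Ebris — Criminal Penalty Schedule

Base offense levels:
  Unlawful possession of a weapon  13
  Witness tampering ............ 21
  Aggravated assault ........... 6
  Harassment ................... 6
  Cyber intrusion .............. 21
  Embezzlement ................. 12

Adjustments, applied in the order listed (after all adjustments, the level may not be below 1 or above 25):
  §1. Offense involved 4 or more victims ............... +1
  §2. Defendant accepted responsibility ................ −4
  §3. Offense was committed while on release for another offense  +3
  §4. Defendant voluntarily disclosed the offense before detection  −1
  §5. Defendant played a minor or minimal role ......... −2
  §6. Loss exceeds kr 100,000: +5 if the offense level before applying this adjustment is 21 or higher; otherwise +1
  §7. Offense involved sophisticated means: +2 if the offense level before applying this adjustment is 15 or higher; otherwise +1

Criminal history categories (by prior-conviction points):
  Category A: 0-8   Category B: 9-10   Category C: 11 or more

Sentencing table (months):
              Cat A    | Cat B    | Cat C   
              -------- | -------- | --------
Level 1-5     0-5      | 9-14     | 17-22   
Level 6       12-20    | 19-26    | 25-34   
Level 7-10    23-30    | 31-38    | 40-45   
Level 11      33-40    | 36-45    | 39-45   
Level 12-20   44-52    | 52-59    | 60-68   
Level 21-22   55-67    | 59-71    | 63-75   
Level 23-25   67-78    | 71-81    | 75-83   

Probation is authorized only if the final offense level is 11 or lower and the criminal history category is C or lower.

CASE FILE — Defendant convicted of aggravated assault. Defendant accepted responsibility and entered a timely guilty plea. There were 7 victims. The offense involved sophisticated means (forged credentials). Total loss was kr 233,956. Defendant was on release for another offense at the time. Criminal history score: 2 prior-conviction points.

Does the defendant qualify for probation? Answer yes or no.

Yes

Base offense level for aggravated assault: 6.
§1 applies: 6 + 1 = 7.
§2 applies: 7 − 4 = 3.
§3 applies: 3 + 3 = 6.
§6 applies (level before this adjustment is 6 < 21, so +1): 6 + 1 = 7.
§7 applies (level before this adjustment is 7 < 15, so +1): 7 + 1 = 8.
Final offense level: 8.
Criminal history: 2 prior points → Category A (0-8).
Level 8 falls in the 7-10 band.
Grid: Level 7-10 × Category A = 23-30 months.
Probation check: level 8 ≤ 11 and category A ≤ C → eligible.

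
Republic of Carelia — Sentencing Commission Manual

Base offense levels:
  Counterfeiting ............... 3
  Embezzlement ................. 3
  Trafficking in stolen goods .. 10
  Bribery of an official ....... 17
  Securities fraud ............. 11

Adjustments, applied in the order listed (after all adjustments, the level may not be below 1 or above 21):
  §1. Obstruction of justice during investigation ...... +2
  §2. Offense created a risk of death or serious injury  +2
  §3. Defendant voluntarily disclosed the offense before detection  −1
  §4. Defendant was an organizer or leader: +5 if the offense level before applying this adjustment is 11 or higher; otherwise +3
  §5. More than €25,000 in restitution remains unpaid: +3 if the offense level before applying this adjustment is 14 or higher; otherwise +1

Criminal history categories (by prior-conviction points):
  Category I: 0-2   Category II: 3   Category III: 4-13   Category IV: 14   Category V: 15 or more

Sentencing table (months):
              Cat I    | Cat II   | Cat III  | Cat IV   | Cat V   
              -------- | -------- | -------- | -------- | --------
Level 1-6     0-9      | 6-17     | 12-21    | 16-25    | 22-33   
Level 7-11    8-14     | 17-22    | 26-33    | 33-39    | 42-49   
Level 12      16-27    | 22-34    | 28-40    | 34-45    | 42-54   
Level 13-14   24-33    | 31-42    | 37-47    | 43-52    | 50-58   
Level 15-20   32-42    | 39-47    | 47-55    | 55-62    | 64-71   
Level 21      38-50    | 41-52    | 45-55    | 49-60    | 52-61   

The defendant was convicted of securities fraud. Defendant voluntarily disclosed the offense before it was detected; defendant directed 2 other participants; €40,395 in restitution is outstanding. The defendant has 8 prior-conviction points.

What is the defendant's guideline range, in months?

Base offense level for securities fraud: 11.
§1 does not apply.
§3 applies: 11 − 1 = 10.
§4 applies (level before this adjustment is 10 < 11, so +3): 10 + 3 = 13.
§5 applies (level before this adjustment is 13 < 14, so +1): 13 + 1 = 14.
Final offense level: 14.
Criminal history: 8 prior points → Category III (4-13).
Level 14 falls in the 13-14 band.
Grid: Level 13-14 × Category III = 37-47 months.

37-47 months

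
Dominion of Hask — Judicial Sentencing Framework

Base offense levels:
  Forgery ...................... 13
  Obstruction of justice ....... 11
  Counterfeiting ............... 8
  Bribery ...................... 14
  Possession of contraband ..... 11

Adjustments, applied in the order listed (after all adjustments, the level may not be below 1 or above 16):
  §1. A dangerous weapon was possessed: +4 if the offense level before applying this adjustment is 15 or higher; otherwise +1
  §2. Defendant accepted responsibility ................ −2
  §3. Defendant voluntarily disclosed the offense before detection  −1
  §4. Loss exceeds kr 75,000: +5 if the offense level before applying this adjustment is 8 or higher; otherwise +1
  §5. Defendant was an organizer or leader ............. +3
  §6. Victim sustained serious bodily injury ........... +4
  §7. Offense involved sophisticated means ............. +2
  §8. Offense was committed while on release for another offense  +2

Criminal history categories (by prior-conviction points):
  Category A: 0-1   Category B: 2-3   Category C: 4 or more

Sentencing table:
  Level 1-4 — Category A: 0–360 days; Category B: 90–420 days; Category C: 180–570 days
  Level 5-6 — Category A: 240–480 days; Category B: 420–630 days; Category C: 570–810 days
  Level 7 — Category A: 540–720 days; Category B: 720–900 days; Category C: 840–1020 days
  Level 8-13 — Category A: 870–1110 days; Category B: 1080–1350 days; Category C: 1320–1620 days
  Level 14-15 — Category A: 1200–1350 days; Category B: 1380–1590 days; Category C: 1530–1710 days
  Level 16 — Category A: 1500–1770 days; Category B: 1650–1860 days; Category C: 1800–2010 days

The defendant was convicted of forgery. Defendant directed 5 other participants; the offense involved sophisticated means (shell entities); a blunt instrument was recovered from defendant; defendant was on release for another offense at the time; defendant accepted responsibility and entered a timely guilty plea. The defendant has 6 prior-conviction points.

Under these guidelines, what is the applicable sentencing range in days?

1800-2010 days

Base offense level for forgery: 13.
§1 applies (level before this adjustment is 13 < 15, so +1): 13 + 1 = 14.
§2 applies: 14 − 2 = 12.
§3 does not apply.
§4 does not apply.
§5 applies: 12 + 3 = 15.
§6 does not apply.
§7 applies: 15 + 2 = 17.
§8 applies: 17 + 2 = 19.
Level 19 exceeds the maximum of 16; capped at 16.
Final offense level: 16.
Criminal history: 6 prior points → Category C (4+).
Level 16 falls in the 16 band.
Grid: Level 16 × Category C = 1800-2010 days.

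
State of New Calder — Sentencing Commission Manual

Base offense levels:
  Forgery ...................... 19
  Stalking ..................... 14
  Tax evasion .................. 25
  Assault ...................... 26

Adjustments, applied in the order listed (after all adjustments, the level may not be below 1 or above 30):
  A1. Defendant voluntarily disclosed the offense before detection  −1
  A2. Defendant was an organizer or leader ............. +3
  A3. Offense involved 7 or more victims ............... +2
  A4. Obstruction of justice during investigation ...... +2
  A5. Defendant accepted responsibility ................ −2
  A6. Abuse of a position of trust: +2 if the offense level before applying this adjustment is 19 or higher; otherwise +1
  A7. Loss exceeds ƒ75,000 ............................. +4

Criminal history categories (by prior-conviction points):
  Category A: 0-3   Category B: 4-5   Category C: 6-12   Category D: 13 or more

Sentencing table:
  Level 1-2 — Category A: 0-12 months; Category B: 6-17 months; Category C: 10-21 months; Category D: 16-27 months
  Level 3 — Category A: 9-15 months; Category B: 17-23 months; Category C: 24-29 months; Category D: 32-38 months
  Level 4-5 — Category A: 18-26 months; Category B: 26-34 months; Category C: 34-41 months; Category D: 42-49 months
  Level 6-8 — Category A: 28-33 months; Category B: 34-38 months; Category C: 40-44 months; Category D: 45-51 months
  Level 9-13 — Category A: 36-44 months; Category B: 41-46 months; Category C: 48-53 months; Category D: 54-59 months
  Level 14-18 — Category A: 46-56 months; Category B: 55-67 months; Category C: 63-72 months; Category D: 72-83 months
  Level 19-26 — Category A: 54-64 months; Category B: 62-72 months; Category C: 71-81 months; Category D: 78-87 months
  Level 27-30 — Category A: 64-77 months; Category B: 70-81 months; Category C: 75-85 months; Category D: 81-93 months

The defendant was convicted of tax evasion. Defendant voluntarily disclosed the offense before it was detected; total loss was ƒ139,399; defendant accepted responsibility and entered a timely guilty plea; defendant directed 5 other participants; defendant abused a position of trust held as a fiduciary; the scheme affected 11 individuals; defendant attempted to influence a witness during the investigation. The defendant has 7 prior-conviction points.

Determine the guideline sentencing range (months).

75-85 months

Base offense level for tax evasion: 25.
A1 applies: 25 − 1 = 24.
A2 applies: 24 + 3 = 27.
A3 applies: 27 + 2 = 29.
A4 applies: 29 + 2 = 31.
A5 applies: 31 − 2 = 29.
A6 applies (level before this adjustment is 29 ≥ 19, so +2): 29 + 2 = 31.
A7 applies: 31 + 4 = 35.
Level 35 exceeds the maximum of 30; capped at 30.
Final offense level: 30.
Criminal history: 7 prior points → Category C (6-12).
Level 30 falls in the 27-30 band.
Grid: Level 27-30 × Category C = 75-85 months.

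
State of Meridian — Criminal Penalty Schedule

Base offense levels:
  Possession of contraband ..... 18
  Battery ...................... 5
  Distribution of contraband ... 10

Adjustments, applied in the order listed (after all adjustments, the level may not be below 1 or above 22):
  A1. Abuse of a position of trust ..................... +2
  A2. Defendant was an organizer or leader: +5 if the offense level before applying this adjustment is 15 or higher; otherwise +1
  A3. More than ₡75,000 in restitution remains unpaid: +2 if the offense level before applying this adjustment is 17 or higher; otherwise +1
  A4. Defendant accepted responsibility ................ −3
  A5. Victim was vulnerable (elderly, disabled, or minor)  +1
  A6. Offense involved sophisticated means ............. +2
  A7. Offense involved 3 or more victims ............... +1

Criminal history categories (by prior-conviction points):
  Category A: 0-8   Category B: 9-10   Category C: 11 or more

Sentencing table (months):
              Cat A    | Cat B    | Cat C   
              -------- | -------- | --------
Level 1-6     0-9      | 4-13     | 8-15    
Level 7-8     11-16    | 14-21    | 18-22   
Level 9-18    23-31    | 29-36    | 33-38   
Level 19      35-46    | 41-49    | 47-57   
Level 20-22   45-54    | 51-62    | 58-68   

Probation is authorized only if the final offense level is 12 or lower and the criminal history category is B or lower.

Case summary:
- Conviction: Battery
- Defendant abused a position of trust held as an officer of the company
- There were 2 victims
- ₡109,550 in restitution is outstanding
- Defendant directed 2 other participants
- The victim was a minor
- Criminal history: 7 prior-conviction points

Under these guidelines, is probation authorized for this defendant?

Yes

Base offense level for battery: 5.
A1 applies: 5 + 2 = 7.
A2 applies (level before this adjustment is 7 < 15, so +1): 7 + 1 = 8.
A3 applies (level before this adjustment is 8 < 17, so +1): 8 + 1 = 9.
A4 does not apply.
A5 applies: 9 + 1 = 10.
A7 does not apply.
Final offense level: 10.
Criminal history: 7 prior points → Category A (0-8).
Level 10 falls in the 9-18 band.
Grid: Level 9-18 × Category A = 23-31 months.
Probation check: level 10 ≤ 12 and category A ≤ B → eligible.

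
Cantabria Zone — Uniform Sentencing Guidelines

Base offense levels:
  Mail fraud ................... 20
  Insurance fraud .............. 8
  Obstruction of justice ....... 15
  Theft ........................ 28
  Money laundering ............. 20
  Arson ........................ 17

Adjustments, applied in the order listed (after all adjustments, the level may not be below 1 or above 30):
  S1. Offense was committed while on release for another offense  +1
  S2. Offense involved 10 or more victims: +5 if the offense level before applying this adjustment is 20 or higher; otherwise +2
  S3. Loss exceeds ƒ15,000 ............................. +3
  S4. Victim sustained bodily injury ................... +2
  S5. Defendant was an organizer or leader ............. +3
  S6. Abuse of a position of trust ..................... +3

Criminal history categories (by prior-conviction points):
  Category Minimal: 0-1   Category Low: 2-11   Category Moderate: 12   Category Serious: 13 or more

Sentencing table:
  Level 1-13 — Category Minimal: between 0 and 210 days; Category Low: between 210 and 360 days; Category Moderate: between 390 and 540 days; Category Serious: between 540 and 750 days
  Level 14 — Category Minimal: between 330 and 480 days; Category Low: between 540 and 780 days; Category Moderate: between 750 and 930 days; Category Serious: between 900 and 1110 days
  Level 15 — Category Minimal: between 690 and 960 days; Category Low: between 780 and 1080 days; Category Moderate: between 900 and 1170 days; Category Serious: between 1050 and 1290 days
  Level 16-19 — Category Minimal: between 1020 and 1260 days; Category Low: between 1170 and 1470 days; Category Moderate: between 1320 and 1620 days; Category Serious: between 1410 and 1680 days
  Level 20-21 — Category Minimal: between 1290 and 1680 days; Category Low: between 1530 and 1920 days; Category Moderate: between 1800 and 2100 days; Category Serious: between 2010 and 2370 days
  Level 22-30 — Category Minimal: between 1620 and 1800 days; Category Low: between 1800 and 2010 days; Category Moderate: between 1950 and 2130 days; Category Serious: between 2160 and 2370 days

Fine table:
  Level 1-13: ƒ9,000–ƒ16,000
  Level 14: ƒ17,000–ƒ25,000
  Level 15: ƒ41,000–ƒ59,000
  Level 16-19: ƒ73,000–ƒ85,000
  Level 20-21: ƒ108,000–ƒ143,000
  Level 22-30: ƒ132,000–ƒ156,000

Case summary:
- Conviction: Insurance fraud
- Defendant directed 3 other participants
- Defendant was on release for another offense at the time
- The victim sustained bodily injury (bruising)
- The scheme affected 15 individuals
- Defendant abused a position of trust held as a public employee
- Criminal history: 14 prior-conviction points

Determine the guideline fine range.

Base offense level for insurance fraud: 8.
S1 applies: 8 + 1 = 9.
S2 applies (level before this adjustment is 9 < 20, so +2): 9 + 2 = 11.
S4 applies: 11 + 2 = 13.
S5 applies: 13 + 3 = 16.
S6 applies: 16 + 3 = 19.
Final offense level: 19.
Level 19 falls in the 16-19 band.
Fine table: Level 16-19 → ƒ73,000–ƒ85,000.

ƒ73,000–ƒ85,000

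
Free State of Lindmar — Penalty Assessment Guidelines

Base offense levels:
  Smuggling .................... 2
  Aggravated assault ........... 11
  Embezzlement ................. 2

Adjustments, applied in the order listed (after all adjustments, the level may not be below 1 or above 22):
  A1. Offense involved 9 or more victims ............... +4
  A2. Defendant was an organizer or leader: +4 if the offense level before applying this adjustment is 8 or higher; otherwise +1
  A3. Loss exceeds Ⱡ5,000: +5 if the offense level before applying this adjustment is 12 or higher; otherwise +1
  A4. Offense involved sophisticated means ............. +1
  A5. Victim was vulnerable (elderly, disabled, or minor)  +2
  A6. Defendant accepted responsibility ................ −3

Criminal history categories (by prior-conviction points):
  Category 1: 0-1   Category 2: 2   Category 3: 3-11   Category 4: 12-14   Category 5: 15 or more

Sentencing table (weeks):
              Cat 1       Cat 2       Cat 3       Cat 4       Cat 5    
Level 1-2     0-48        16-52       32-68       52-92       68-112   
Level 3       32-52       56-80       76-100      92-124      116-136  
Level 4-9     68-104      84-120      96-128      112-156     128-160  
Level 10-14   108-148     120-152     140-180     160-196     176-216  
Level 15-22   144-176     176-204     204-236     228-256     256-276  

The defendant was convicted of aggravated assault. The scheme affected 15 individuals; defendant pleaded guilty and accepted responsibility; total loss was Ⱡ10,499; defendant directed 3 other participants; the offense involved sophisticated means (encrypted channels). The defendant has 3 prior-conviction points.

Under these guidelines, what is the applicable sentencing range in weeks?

204-236 weeks

Base offense level for aggravated assault: 11.
A1 applies: 11 + 4 = 15.
A2 applies (level before this adjustment is 15 ≥ 8, so +4): 15 + 4 = 19.
A3 applies (level before this adjustment is 19 ≥ 12, so +5): 19 + 5 = 24.
A4 applies: 24 + 1 = 25.
A6 applies: 25 − 3 = 22.
Final offense level: 22.
Criminal history: 3 prior points → Category 3 (3-11).
Level 22 falls in the 15-22 band.
Grid: Level 15-22 × Category 3 = 204-236 weeks.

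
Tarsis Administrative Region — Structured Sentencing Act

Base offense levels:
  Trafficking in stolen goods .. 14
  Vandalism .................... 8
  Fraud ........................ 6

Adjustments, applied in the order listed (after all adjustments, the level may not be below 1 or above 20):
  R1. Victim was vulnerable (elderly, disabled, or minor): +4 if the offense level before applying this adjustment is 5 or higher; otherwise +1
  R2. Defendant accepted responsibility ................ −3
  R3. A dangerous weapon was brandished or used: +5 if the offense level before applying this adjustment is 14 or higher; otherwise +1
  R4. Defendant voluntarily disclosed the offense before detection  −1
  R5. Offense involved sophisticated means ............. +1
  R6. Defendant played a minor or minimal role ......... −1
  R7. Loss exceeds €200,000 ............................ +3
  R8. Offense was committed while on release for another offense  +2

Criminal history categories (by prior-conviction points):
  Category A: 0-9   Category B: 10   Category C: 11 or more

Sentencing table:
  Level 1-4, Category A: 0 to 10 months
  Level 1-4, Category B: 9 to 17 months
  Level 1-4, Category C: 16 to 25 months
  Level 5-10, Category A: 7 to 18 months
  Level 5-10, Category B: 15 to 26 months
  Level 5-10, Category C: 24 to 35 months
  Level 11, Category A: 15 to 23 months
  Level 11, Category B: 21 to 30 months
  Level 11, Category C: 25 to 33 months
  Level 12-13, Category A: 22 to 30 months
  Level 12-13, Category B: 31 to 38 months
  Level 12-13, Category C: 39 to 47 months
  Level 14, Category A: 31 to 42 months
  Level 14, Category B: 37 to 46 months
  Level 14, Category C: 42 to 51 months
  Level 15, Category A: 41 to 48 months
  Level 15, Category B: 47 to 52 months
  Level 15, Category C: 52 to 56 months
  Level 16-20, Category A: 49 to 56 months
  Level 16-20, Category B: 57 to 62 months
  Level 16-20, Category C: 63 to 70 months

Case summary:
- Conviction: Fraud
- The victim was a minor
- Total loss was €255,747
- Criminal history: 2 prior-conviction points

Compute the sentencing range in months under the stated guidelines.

22-30 months

Base offense level for fraud: 6.
R1 applies (level before this adjustment is 6 ≥ 5, so +4): 6 + 4 = 10.
R2 does not apply.
R7 applies: 10 + 3 = 13.
Final offense level: 13.
Criminal history: 2 prior points → Category A (0-9).
Level 13 falls in the 12-13 band.
Grid: Level 12-13 × Category A = 22-30 months.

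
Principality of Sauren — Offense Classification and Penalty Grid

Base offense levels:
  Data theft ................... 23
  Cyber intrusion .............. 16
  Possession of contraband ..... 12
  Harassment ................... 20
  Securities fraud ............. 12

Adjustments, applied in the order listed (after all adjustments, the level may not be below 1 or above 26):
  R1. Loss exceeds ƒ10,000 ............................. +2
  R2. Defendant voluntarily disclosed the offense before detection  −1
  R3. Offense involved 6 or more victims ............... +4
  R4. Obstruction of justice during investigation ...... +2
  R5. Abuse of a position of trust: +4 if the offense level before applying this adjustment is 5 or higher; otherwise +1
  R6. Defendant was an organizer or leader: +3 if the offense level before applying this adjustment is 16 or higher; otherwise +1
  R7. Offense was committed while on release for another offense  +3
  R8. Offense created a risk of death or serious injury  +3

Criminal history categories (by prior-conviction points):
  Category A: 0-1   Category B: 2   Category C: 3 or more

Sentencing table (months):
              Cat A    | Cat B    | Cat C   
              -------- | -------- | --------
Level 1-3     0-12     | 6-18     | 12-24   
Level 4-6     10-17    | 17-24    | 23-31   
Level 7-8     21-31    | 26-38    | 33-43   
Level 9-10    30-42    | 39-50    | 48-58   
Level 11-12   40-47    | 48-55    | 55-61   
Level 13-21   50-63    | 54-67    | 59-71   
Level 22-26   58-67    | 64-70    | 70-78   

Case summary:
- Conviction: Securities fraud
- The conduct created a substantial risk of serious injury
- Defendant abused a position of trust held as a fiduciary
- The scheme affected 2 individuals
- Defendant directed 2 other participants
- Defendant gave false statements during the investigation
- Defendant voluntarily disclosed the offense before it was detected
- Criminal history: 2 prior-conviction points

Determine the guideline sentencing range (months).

Base offense level for securities fraud: 12.
R1 does not apply.
R2 applies: 12 − 1 = 11.
R3 does not apply.
R4 applies: 11 + 2 = 13.
R5 applies (level before this adjustment is 13 ≥ 5, so +4): 13 + 4 = 17.
R6 applies (level before this adjustment is 17 ≥ 16, so +3): 17 + 3 = 20.
R7 does not apply.
R8 applies: 20 + 3 = 23.
Final offense level: 23.
Criminal history: 2 prior points → Category B (2).
Level 23 falls in the 22-26 band.
Grid: Level 22-26 × Category B = 64-70 months.

64-70 months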